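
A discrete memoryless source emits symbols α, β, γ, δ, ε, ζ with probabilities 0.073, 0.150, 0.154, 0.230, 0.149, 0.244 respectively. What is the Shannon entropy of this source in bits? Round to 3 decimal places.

H = −Σ pᵢ log₂ pᵢ.
−0.073·log₂(0.073) = 0.2756
−0.150·log₂(0.150) = 0.4105
−0.154·log₂(0.154) = 0.4156
−0.230·log₂(0.230) = 0.4877
−0.149·log₂(0.149) = 0.4092
−0.244·log₂(0.244) = 0.4966
Sum ≈ 2.4953 → 2.495 bits.

2.495 bits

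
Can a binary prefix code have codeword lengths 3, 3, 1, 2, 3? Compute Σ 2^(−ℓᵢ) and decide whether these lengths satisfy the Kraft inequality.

With common denominator 2^3 = 8: Σ 2^(−ℓᵢ) = 1/8 + 1/8 + 4/8 + 2/8 + 1/8 = 9/8 = 1.125.
Kraft's inequality requires Σ ≤ 1; here Σ = 1.125 > 1, so no such prefix code exists.

1.125; no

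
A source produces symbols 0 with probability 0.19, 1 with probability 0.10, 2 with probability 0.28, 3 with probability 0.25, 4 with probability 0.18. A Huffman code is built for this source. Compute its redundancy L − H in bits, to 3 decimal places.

0.033 bits

Entropy H = −Σ p log₂ p ≈ 2.2469 bits.
Huffman merges: 1/10+9/50→7/25; 19/100+1/4→11/25; 7/25+7/25→14/25; 11/25+14/25→1. L = 57/25 ≈ 2.2800.
L − H = 2.2800 − 2.2469 = 0.033 bits.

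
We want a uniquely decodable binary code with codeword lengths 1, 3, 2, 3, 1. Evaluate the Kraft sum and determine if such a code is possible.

With common denominator 2^3 = 8: Σ 2^(−ℓᵢ) = 4/8 + 1/8 + 2/8 + 1/8 + 4/8 = 12/8 = 1.5.
Kraft's inequality requires Σ ≤ 1; here Σ = 1.5 > 1, so no such prefix code exists.

1.5; no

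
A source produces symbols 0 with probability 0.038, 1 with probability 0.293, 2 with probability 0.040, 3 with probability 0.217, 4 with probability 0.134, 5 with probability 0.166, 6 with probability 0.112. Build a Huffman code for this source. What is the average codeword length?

Repeatedly combine the two least-probable nodes; the expected code length is the sum of the merged weights.
merge 19/500 + 1/25 → 39/500
merge 39/500 + 14/125 → 19/100
merge 67/500 + 83/500 → 3/10
merge 19/100 + 217/1000 → 407/1000
merge 293/1000 + 3/10 → 593/1000
merge 407/1000 + 593/1000 → 1
L = 39/500 + 19/100 + 3/10 + 407/1000 + 593/1000 + 1 = 321/125 = 2.568 bits/symbol.

2.568 bits/symbol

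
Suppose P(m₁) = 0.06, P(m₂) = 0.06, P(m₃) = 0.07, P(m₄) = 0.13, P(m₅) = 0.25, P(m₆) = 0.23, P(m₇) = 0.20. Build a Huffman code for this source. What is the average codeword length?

2.63 bits/symbol

Repeatedly combine the two least-probable nodes; the expected code length is the sum of the merged weights.
merge 3/50 + 3/50 → 3/25
merge 7/100 + 3/25 → 19/100
merge 13/100 + 19/100 → 8/25
merge 1/5 + 23/100 → 43/100
merge 1/4 + 8/25 → 57/100
merge 43/100 + 57/100 → 1
L = 3/25 + 19/100 + 8/25 + 43/100 + 57/100 + 1 = 263/100 = 2.63 bits/symbol.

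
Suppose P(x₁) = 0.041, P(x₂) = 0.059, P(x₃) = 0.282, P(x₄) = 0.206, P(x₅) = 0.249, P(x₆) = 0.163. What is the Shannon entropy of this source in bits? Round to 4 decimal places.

2.3404 bits

H = −Σ pᵢ log₂ pᵢ.
−0.041·log₂(0.041) = 0.1889
−0.059·log₂(0.059) = 0.2409
−0.282·log₂(0.282) = 0.5150
−0.206·log₂(0.206) = 0.4695
−0.249·log₂(0.249) = 0.4994
−0.163·log₂(0.163) = 0.4266
Sum ≈ 2.3404 → 2.3404 bits.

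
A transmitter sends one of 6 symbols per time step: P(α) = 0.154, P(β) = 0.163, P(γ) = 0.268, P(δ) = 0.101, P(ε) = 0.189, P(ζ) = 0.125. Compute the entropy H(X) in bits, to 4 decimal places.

2.5147 bits

H = −Σ pᵢ log₂ pᵢ.
−0.154·log₂(0.154) = 0.4156
−0.163·log₂(0.163) = 0.4266
−0.268·log₂(0.268) = 0.5091
−0.101·log₂(0.101) = 0.3341
−0.189·log₂(0.189) = 0.4543
−0.125·log₂(0.125) = 0.3750
Sum ≈ 2.5147 → 2.5147 bits.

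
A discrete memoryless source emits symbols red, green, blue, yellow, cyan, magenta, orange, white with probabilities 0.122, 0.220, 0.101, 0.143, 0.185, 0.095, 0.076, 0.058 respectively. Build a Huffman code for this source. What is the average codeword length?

Repeatedly combine the two least-probable nodes; the expected code length is the sum of the merged weights.
merge 29/500 + 19/250 → 67/500
merge 19/200 + 101/1000 → 49/250
merge 61/500 + 67/500 → 32/125
merge 143/1000 + 37/200 → 41/125
merge 49/250 + 11/50 → 52/125
merge 32/125 + 41/125 → 73/125
merge 52/125 + 73/125 → 1
L = 67/500 + 49/250 + 32/125 + 41/125 + 52/125 + 73/125 + 1 = 1457/500 = 2.914 bits/symbol.

2.914 bits/symbol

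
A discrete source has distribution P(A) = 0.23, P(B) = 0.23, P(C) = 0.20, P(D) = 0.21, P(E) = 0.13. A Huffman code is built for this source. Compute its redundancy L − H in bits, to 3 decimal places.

0.035 bits

Entropy H = −Σ p log₂ p ≈ 2.2952 bits.
Huffman merges: 13/100+1/5→33/100; 21/100+23/100→11/25; 23/100+33/100→14/25; 11/25+14/25→1. L = 233/100 ≈ 2.3300.
L − H = 2.3300 − 2.2952 = 0.035 bits.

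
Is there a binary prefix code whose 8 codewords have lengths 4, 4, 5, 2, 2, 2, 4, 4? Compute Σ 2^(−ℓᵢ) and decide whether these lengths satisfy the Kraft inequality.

1.03125; no

With common denominator 2^5 = 32: Σ 2^(−ℓᵢ) = 2/32 + 2/32 + 1/32 + 8/32 + 8/32 + 8/32 + 2/32 + 2/32 = 33/32 = 1.03125.
Kraft's inequality requires Σ ≤ 1; here Σ = 1.03125 > 1, so no such prefix code exists.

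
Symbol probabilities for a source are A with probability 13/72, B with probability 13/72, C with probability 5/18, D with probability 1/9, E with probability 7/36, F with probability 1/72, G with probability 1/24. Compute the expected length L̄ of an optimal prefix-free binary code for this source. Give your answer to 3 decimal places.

2.569 bits/symbol

Repeatedly combine the two least-probable nodes; the expected code length is the sum of the merged weights.
merge 1/72 + 1/24 → 1/18
merge 1/18 + 1/9 → 1/6
merge 1/6 + 13/72 → 25/72
merge 13/72 + 7/36 → 3/8
merge 5/18 + 25/72 → 5/8
merge 3/8 + 5/8 → 1
L = 1/18 + 1/6 + 25/72 + 3/8 + 5/8 + 1 = 185/72 ≈ 2.569 bits/symbol.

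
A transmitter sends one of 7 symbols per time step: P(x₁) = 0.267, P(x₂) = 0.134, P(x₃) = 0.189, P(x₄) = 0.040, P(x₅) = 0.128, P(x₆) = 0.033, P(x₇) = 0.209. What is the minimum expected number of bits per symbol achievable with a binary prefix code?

2.597 bits/symbol

Repeatedly combine the two least-probable nodes; the expected code length is the sum of the merged weights.
merge 33/1000 + 1/25 → 73/1000
merge 73/1000 + 16/125 → 201/1000
merge 67/500 + 189/1000 → 323/1000
merge 201/1000 + 209/1000 → 41/100
merge 267/1000 + 323/1000 → 59/100
merge 41/100 + 59/100 → 1
L = 73/1000 + 201/1000 + 323/1000 + 41/100 + 59/100 + 1 = 2597/1000 = 2.597 bits/symbol.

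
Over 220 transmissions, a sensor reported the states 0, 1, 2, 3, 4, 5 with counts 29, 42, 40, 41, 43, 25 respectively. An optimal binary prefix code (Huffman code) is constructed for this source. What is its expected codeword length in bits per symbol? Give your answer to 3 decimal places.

Probabilities are the counts divided by 220.
Repeatedly combine the two least-probable nodes; the expected code length is the sum of the merged weights.
merge 5/44 + 29/220 → 27/110
merge 2/11 + 41/220 → 81/220
merge 21/110 + 43/220 → 17/44
merge 27/110 + 81/220 → 27/44
merge 17/44 + 27/44 → 1
L = 27/110 + 81/220 + 17/44 + 27/44 + 1 = 115/44 ≈ 2.614 bits/symbol.

2.614 bits/symbol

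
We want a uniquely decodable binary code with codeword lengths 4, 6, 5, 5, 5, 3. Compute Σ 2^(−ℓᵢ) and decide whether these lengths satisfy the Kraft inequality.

With common denominator 2^6 = 64: Σ 2^(−ℓᵢ) = 4/64 + 1/64 + 2/64 + 2/64 + 2/64 + 8/64 = 19/64 = 0.296875.
Kraft's inequality requires Σ ≤ 1; here Σ = 0.296875 ≤ 1, so such a prefix code exists.

0.296875; yes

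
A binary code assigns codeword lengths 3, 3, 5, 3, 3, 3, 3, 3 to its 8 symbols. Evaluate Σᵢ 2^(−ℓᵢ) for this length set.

With common denominator 2^5 = 32: Σ 2^(−ℓᵢ) = 4/32 + 4/32 + 1/32 + 4/32 + 4/32 + 4/32 + 4/32 + 4/32 = 29/32 = 0.90625.

0.90625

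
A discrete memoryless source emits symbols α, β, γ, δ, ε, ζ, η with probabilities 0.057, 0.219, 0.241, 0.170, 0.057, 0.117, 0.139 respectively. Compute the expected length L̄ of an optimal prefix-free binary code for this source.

2.654 bits/symbol

Repeatedly combine the two least-probable nodes; the expected code length is the sum of the merged weights.
merge 57/1000 + 57/1000 → 57/500
merge 57/500 + 117/1000 → 231/1000
merge 139/1000 + 17/100 → 309/1000
merge 219/1000 + 231/1000 → 9/20
merge 241/1000 + 309/1000 → 11/20
merge 9/20 + 11/20 → 1
L = 57/500 + 231/1000 + 309/1000 + 9/20 + 11/20 + 1 = 1327/500 = 2.654 bits/symbol.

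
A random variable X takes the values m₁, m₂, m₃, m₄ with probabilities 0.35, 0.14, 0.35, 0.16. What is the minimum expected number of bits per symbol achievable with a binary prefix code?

Repeatedly combine the two least-probable nodes; the expected code length is the sum of the merged weights.
merge 7/50 + 4/25 → 3/10
merge 3/10 + 7/20 → 13/20
merge 7/20 + 13/20 → 1
L = 3/10 + 13/20 + 1 = 39/20 = 1.95 bits/symbol.

1.95 bits/symbol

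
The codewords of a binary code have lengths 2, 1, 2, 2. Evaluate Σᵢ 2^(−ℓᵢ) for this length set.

With common denominator 2^2 = 4: Σ 2^(−ℓᵢ) = 1/4 + 2/4 + 1/4 + 1/4 = 5/4 = 1.25.

1.25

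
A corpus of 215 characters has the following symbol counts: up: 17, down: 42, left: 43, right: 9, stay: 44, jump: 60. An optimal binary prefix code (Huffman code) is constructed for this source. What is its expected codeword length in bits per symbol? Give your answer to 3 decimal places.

Probabilities are the counts divided by 215.
Repeatedly combine the two least-probable nodes; the expected code length is the sum of the merged weights.
merge 9/215 + 17/215 → 26/215
merge 26/215 + 42/215 → 68/215
merge 1/5 + 44/215 → 87/215
merge 12/43 + 68/215 → 128/215
merge 87/215 + 128/215 → 1
L = 26/215 + 68/215 + 87/215 + 128/215 + 1 = 524/215 ≈ 2.437 bits/symbol.

2.437 bits/symbol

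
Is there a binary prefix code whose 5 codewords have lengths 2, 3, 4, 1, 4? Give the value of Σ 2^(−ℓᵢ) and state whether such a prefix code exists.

With common denominator 2^4 = 16: Σ 2^(−ℓᵢ) = 4/16 + 2/16 + 1/16 + 8/16 + 1/16 = 16/16 = 1.
Kraft's inequality requires Σ ≤ 1; here Σ = 1 ≤ 1, so such a prefix code exists.

1; yes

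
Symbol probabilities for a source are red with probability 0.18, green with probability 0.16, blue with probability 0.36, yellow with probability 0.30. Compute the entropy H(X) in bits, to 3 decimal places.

H = −Σ pᵢ log₂ pᵢ.
−0.18·log₂(0.18) = 0.4453
−0.16·log₂(0.16) = 0.4230
−0.36·log₂(0.36) = 0.5306
−0.30·log₂(0.30) = 0.5211
Sum ≈ 1.9200 → 1.920 bits.

1.920 bits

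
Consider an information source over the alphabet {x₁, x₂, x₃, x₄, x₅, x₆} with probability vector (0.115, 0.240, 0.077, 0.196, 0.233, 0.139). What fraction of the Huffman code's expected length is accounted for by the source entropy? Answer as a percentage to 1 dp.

Entropy H = −Σ p log₂ p ≈ 2.4840 bits.
Huffman merges: 77/1000+23/200→24/125; 139/1000+24/125→331/1000; 49/250+233/1000→429/1000; 6/25+331/1000→571/1000; 429/1000+571/1000→1. L = 2523/1000 ≈ 2.5230.
Efficiency = H/L = 2.4840/2.5230 = 98.5%.

98.5%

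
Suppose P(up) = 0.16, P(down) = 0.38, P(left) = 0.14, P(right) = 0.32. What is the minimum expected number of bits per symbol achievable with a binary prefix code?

1.92 bits/symbol

Repeatedly combine the two least-probable nodes; the expected code length is the sum of the merged weights.
merge 7/50 + 4/25 → 3/10
merge 3/10 + 8/25 → 31/50
merge 19/50 + 31/50 → 1
L = 3/10 + 31/50 + 1 = 48/25 = 1.92 bits/symbol.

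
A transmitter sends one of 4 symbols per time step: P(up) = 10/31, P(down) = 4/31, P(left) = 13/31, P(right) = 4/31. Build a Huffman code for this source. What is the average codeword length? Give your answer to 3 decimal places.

1.839 bits/symbol

Repeatedly combine the two least-probable nodes; the expected code length is the sum of the merged weights.
merge 4/31 + 4/31 → 8/31
merge 8/31 + 10/31 → 18/31
merge 13/31 + 18/31 → 1
L = 8/31 + 18/31 + 1 = 57/31 ≈ 1.839 bits/symbol.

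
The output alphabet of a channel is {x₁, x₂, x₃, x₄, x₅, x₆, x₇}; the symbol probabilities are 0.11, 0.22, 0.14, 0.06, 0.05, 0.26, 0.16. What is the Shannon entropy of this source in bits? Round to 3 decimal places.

2.616 bits

H = −Σ pᵢ log₂ pᵢ.
−0.11·log₂(0.11) = 0.3503
−0.22·log₂(0.22) = 0.4806
−0.14·log₂(0.14) = 0.3971
−0.06·log₂(0.06) = 0.2435
−0.05·log₂(0.05) = 0.2161
−0.26·log₂(0.26) = 0.5053
−0.16·log₂(0.16) = 0.4230
Sum ≈ 2.6159 → 2.616 bits.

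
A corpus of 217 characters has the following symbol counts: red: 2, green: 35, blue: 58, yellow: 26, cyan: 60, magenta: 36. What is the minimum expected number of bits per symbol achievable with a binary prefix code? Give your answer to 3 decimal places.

2.419 bits/symbol

Probabilities are the counts divided by 217.
Repeatedly combine the two least-probable nodes; the expected code length is the sum of the merged weights.
merge 2/217 + 26/217 → 4/31
merge 4/31 + 5/31 → 9/31
merge 36/217 + 58/217 → 94/217
merge 60/217 + 9/31 → 123/217
merge 94/217 + 123/217 → 1
L = 4/31 + 9/31 + 94/217 + 123/217 + 1 = 75/31 ≈ 2.419 bits/symbol.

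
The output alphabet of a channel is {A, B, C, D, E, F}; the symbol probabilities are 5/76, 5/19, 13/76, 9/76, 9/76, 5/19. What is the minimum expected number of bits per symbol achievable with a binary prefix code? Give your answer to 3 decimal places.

Repeatedly combine the two least-probable nodes; the expected code length is the sum of the merged weights.
merge 5/76 + 9/76 → 7/38
merge 9/76 + 13/76 → 11/38
merge 7/38 + 5/19 → 17/38
merge 5/19 + 11/38 → 21/38
merge 17/38 + 21/38 → 1
L = 7/38 + 11/38 + 17/38 + 21/38 + 1 = 47/19 ≈ 2.474 bits/symbol.

2.474 bits/symbol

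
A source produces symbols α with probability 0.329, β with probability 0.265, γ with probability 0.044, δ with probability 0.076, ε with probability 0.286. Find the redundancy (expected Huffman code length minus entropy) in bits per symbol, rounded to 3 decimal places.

Entropy H = −Σ p log₂ p ≈ 2.0327 bits.
Huffman merges: 11/250+19/250→3/25; 3/25+53/200→77/200; 143/500+329/1000→123/200; 77/200+123/200→1. L = 53/25 ≈ 2.1200.
L − H = 2.1200 − 2.0327 = 0.087 bits.

0.087 bits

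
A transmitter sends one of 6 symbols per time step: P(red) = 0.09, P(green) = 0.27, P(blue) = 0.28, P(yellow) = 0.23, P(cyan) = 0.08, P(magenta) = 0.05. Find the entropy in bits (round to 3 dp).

H = −Σ pᵢ log₂ pᵢ.
−0.09·log₂(0.09) = 0.3127
−0.27·log₂(0.27) = 0.5100
−0.28·log₂(0.28) = 0.5142
−0.23·log₂(0.23) = 0.4877
−0.08·log₂(0.08) = 0.2915
−0.05·log₂(0.05) = 0.2161
Sum ≈ 2.3322 → 2.332 bits.

2.332 bits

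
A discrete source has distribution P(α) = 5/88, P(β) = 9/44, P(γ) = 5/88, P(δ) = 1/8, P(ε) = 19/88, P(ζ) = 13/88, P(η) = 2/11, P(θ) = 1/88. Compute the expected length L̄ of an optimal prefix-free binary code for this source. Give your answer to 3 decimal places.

2.773 bits/symbol

Repeatedly combine the two least-probable nodes; the expected code length is the sum of the merged weights.
merge 1/88 + 5/88 → 3/44
merge 5/88 + 3/44 → 1/8
merge 1/8 + 1/8 → 1/4
merge 13/88 + 2/11 → 29/88
merge 9/44 + 19/88 → 37/88
merge 1/4 + 29/88 → 51/88
merge 37/88 + 51/88 → 1
L = 3/44 + 1/8 + 1/4 + 29/88 + 37/88 + 51/88 + 1 = 61/22 ≈ 2.773 bits/symbol.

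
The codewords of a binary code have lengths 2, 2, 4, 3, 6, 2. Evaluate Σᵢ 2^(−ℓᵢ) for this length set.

0.953125

With common denominator 2^6 = 64: Σ 2^(−ℓᵢ) = 16/64 + 16/64 + 4/64 + 8/64 + 1/64 + 16/64 = 61/64 = 0.953125.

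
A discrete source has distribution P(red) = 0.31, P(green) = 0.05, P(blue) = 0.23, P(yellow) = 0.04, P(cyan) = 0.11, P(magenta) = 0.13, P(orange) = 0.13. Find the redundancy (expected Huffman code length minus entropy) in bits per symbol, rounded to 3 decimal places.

0.021 bits

Entropy H = −Σ p log₂ p ≈ 2.5289 bits.
Huffman merges: 1/25+1/20→9/100; 9/100+11/100→1/5; 13/100+13/100→13/50; 1/5+23/100→43/100; 13/50+31/100→57/100; 43/100+57/100→1. L = 51/20 ≈ 2.5500.
L − H = 2.5500 − 2.5289 = 0.021 bits.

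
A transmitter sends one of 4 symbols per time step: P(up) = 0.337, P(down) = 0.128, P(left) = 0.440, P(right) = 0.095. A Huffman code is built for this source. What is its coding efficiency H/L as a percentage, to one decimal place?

Entropy H = −Σ p log₂ p ≈ 1.7522 bits.
Huffman merges: 19/200+16/125→223/1000; 223/1000+337/1000→14/25; 11/25+14/25→1. L = 1783/1000 ≈ 1.7830.
Efficiency = H/L = 1.7522/1.7830 = 98.3%.

98.3%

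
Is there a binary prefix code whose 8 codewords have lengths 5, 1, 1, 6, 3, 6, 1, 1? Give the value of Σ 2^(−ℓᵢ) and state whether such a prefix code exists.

2.1875; no

With common denominator 2^6 = 64: Σ 2^(−ℓᵢ) = 2/64 + 32/64 + 32/64 + 1/64 + 8/64 + 1/64 + 32/64 + 32/64 = 140/64 = 2.1875.
Kraft's inequality requires Σ ≤ 1; here Σ = 2.1875 > 1, so no such prefix code exists.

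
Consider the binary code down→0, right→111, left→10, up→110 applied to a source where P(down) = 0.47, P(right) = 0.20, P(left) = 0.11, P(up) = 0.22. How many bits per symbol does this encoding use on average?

L̄ = Σ pᵢ·ℓᵢ = 0.47·1 + 0.20·3 + 0.11·2 + 0.22·3 = 1.95 bits/symbol.

1.95 bits/symbol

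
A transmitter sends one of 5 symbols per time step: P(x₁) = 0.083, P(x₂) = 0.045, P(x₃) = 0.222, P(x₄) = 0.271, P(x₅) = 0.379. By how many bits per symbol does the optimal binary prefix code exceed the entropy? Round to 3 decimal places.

Entropy H = −Σ p log₂ p ≈ 2.0224 bits.
Huffman merges: 9/200+83/1000→16/125; 16/125+111/500→7/20; 271/1000+7/20→621/1000; 379/1000+621/1000→1. L = 2099/1000 ≈ 2.0990.
L − H = 2.0990 − 2.0224 = 0.077 bits.

0.077 bits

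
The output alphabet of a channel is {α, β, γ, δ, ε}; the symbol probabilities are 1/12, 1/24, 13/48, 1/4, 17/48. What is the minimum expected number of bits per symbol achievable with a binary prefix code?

2.125 bits/symbol

Repeatedly combine the two least-probable nodes; the expected code length is the sum of the merged weights.
merge 1/24 + 1/12 → 1/8
merge 1/8 + 1/4 → 3/8
merge 13/48 + 17/48 → 5/8
merge 3/8 + 5/8 → 1
L = 1/8 + 3/8 + 5/8 + 1 = 17/8 = 2.125 bits/symbol.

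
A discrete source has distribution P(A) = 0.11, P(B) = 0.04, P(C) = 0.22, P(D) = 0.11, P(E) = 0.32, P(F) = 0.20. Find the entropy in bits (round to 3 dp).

H = −Σ pᵢ log₂ pᵢ.
−0.11·log₂(0.11) = 0.3503
−0.04·log₂(0.04) = 0.1858
−0.22·log₂(0.22) = 0.4806
−0.11·log₂(0.11) = 0.3503
−0.32·log₂(0.32) = 0.5260
−0.20·log₂(0.20) = 0.4644
Sum ≈ 2.3573 → 2.357 bits.

2.357 bits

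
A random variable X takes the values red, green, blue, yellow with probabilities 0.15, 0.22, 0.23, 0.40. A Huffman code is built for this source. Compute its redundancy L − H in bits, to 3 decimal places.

Entropy H = −Σ p log₂ p ≈ 1.9076 bits.
Huffman merges: 3/20+11/50→37/100; 23/100+37/100→3/5; 2/5+3/5→1. L = 197/100 ≈ 1.9700.
L − H = 1.9700 − 1.9076 = 0.062 bits.

0.062 bits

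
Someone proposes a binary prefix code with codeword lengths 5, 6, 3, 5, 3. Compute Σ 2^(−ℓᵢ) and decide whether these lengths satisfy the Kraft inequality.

0.328125; yes

With common denominator 2^6 = 64: Σ 2^(−ℓᵢ) = 2/64 + 1/64 + 8/64 + 2/64 + 8/64 = 21/64 = 0.328125.
Kraft's inequality requires Σ ≤ 1; here Σ = 0.328125 ≤ 1, so such a prefix code exists.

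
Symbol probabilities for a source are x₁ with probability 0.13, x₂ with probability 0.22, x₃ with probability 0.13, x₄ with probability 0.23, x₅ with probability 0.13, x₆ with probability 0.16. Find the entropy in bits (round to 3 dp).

H = −Σ pᵢ log₂ pᵢ.
−0.13·log₂(0.13) = 0.3826
−0.22·log₂(0.22) = 0.4806
−0.13·log₂(0.13) = 0.3826
−0.23·log₂(0.23) = 0.4877
−0.13·log₂(0.13) = 0.3826
−0.16·log₂(0.16) = 0.4230
Sum ≈ 2.5392 → 2.539 bits.

2.539 bits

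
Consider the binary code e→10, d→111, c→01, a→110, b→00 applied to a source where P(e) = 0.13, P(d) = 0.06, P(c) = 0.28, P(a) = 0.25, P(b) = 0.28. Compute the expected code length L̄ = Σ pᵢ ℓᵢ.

L̄ = Σ pᵢ·ℓᵢ = 0.13·2 + 0.06·3 + 0.28·2 + 0.25·3 + 0.28·2 = 2.31 bits/symbol.

2.31 bits/symbol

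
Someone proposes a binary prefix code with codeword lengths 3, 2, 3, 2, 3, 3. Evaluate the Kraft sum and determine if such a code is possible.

1; yes

With common denominator 2^3 = 8: Σ 2^(−ℓᵢ) = 1/8 + 2/8 + 1/8 + 2/8 + 1/8 + 1/8 = 8/8 = 1.
Kraft's inequality requires Σ ≤ 1; here Σ = 1 ≤ 1, so such a prefix code exists.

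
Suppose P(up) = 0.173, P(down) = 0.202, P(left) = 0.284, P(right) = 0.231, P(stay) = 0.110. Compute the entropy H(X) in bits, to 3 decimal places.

2.258 bits

H = −Σ pᵢ log₂ pᵢ.
−0.173·log₂(0.173) = 0.4379
−0.202·log₂(0.202) = 0.4661
−0.284·log₂(0.284) = 0.5158
−0.231·log₂(0.231) = 0.4883
−0.110·log₂(0.110) = 0.3503
Sum ≈ 2.2584 → 2.258 bits.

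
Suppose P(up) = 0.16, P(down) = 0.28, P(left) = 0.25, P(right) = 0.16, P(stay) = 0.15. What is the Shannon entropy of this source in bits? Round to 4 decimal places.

2.2708 bits

H = −Σ pᵢ log₂ pᵢ.
−0.16·log₂(0.16) = 0.4230
−0.28·log₂(0.28) = 0.5142
−0.25·log₂(0.25) = 0.5000
−0.16·log₂(0.16) = 0.4230
−0.15·log₂(0.15) = 0.4105
Sum ≈ 2.2708 → 2.2708 bits.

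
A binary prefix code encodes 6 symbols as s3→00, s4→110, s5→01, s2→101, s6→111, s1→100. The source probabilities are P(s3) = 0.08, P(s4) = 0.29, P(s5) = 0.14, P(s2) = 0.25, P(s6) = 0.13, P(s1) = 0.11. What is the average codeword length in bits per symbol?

2.78 bits/symbol

L̄ = Σ pᵢ·ℓᵢ = 0.08·2 + 0.29·3 + 0.14·2 + 0.25·3 + 0.13·3 + 0.11·3 = 2.78 bits/symbol.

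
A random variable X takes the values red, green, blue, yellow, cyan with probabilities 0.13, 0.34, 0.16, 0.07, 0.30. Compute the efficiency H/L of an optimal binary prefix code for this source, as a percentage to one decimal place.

96.6%

Entropy H = −Σ p log₂ p ≈ 2.1245 bits.
Huffman merges: 7/100+13/100→1/5; 4/25+1/5→9/25; 3/10+17/50→16/25; 9/25+16/25→1. L = 11/5 ≈ 2.2000.
Efficiency = H/L = 2.1245/2.2000 = 96.6%.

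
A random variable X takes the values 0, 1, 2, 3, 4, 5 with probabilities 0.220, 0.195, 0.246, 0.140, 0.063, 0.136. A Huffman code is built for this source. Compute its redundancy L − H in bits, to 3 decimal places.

Entropy H = −Σ p log₂ p ≈ 2.4780 bits.
Huffman merges: 63/1000+17/125→199/1000; 7/50+39/200→67/200; 199/1000+11/50→419/1000; 123/500+67/200→581/1000; 419/1000+581/1000→1. L = 1267/500 ≈ 2.5340.
L − H = 2.5340 − 2.4780 = 0.056 bits.

0.056 bits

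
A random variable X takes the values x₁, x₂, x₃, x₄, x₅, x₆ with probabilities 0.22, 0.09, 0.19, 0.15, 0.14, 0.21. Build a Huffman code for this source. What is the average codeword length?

Repeatedly combine the two least-probable nodes; the expected code length is the sum of the merged weights.
merge 9/100 + 7/50 → 23/100
merge 3/20 + 19/100 → 17/50
merge 21/100 + 11/50 → 43/100
merge 23/100 + 17/50 → 57/100
merge 43/100 + 57/100 → 1
L = 23/100 + 17/50 + 43/100 + 57/100 + 1 = 257/100 = 2.57 bits/symbol.

2.57 bits/symbol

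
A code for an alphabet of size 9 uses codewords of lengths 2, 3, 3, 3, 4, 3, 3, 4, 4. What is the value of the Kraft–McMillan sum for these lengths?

With common denominator 2^4 = 16: Σ 2^(−ℓᵢ) = 4/16 + 2/16 + 2/16 + 2/16 + 1/16 + 2/16 + 2/16 + 1/16 + 1/16 = 17/16 = 1.0625.

1.0625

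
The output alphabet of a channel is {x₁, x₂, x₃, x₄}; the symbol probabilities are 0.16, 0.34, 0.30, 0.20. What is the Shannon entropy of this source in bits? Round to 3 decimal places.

1.938 bits

H = −Σ pᵢ log₂ pᵢ.
−0.16·log₂(0.16) = 0.4230
−0.34·log₂(0.34) = 0.5292
−0.30·log₂(0.30) = 0.5211
−0.20·log₂(0.20) = 0.4644
Sum ≈ 1.9377 → 1.938 bits.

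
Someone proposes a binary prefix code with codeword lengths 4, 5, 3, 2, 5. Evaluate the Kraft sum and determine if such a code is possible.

With common denominator 2^5 = 32: Σ 2^(−ℓᵢ) = 2/32 + 1/32 + 4/32 + 8/32 + 1/32 = 16/32 = 0.5.
Kraft's inequality requires Σ ≤ 1; here Σ = 0.5 ≤ 1, so such a prefix code exists.

0.5; yes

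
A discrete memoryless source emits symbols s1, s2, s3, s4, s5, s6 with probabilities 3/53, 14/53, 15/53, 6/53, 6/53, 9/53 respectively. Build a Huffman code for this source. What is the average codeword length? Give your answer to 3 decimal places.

Repeatedly combine the two least-probable nodes; the expected code length is the sum of the merged weights.
merge 3/53 + 6/53 → 9/53
merge 6/53 + 9/53 → 15/53
merge 9/53 + 14/53 → 23/53
merge 15/53 + 15/53 → 30/53
merge 23/53 + 30/53 → 1
L = 9/53 + 15/53 + 23/53 + 30/53 + 1 = 130/53 ≈ 2.453 bits/symbol.

2.453 bits/symbol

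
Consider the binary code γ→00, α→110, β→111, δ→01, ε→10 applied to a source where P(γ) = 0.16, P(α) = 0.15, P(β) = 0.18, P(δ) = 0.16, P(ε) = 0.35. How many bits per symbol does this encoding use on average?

L̄ = Σ pᵢ·ℓᵢ = 0.16·2 + 0.15·3 + 0.18·3 + 0.16·2 + 0.35·2 = 2.33 bits/symbol.

2.33 bits/symbol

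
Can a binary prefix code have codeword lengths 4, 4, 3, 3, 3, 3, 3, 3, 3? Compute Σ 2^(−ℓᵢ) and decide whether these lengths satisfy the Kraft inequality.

With common denominator 2^4 = 16: Σ 2^(−ℓᵢ) = 1/16 + 1/16 + 2/16 + 2/16 + 2/16 + 2/16 + 2/16 + 2/16 + 2/16 = 16/16 = 1.
Kraft's inequality requires Σ ≤ 1; here Σ = 1 ≤ 1, so such a prefix code exists.

1; yes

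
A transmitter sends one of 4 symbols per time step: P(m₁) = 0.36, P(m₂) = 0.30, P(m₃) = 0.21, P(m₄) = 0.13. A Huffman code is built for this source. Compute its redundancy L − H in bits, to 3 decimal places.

0.073 bits

Entropy H = −Σ p log₂ p ≈ 1.9072 bits.
Huffman merges: 13/100+21/100→17/50; 3/10+17/50→16/25; 9/25+16/25→1. L = 99/50 ≈ 1.9800.
L − H = 1.9800 − 1.9072 = 0.073 bits.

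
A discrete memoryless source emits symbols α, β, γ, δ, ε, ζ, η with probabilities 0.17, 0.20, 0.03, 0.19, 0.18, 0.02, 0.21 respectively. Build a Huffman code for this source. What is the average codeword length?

Repeatedly combine the two least-probable nodes; the expected code length is the sum of the merged weights.
merge 1/50 + 3/100 → 1/20
merge 1/20 + 17/100 → 11/50
merge 9/50 + 19/100 → 37/100
merge 1/5 + 21/100 → 41/100
merge 11/50 + 37/100 → 59/100
merge 41/100 + 59/100 → 1
L = 1/20 + 11/50 + 37/100 + 41/100 + 59/100 + 1 = 66/25 = 2.64 bits/symbol.

2.64 bits/symbol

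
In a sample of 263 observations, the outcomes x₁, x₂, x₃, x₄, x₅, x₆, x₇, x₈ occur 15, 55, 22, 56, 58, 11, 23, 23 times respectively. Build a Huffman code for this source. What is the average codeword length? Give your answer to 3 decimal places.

Probabilities are the counts divided by 263.
Repeatedly combine the two least-probable nodes; the expected code length is the sum of the merged weights.
merge 11/263 + 15/263 → 26/263
merge 22/263 + 23/263 → 45/263
merge 23/263 + 26/263 → 49/263
merge 45/263 + 49/263 → 94/263
merge 55/263 + 56/263 → 111/263
merge 58/263 + 94/263 → 152/263
merge 111/263 + 152/263 → 1
L = 26/263 + 45/263 + 49/263 + 94/263 + 111/263 + 152/263 + 1 = 740/263 ≈ 2.814 bits/symbol.

2.814 bits/symbol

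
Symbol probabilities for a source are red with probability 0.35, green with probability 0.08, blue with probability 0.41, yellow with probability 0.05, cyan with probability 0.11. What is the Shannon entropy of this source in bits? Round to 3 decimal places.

H = −Σ pᵢ log₂ pᵢ.
−0.35·log₂(0.35) = 0.5301
−0.08·log₂(0.08) = 0.2915
−0.41·log₂(0.41) = 0.5274
−0.05·log₂(0.05) = 0.2161
−0.11·log₂(0.11) = 0.3503
Sum ≈ 1.9154 → 1.915 bits.

1.915 bits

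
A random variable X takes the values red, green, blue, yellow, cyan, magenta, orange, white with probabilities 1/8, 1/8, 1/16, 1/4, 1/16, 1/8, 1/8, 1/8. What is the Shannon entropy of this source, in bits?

Each probability is a power of 1/2, so log₂(1/p) is an integer.
H = Σ p·log₂(1/p) = 1/8·3 + 1/8·3 + 1/16·4 + 1/4·2 + 1/16·4 + 1/8·3 + 1/8·3 + 1/8·3 = 2.875 bits.

2.875 bits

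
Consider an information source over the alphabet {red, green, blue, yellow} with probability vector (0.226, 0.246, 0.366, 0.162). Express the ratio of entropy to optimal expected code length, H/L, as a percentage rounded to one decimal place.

96.9%

Entropy H = −Σ p log₂ p ≈ 1.9388 bits.
Huffman merges: 81/500+113/500→97/250; 123/500+183/500→153/250; 97/250+153/250→1. L = 2 ≈ 2.0000.
Efficiency = H/L = 1.9388/2.0000 = 96.9%.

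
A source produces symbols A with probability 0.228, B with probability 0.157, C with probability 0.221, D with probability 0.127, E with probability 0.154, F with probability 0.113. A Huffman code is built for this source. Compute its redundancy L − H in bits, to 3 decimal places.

Entropy H = −Σ p log₂ p ≈ 2.5362 bits.
Huffman merges: 113/1000+127/1000→6/25; 77/500+157/1000→311/1000; 221/1000+57/250→449/1000; 6/25+311/1000→551/1000; 449/1000+551/1000→1. L = 2551/1000 ≈ 2.5510.
L − H = 2.5510 − 2.5362 = 0.015 bits.

0.015 bits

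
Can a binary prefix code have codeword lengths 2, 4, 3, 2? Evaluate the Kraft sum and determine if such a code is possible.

0.6875; yes

With common denominator 2^4 = 16: Σ 2^(−ℓᵢ) = 4/16 + 1/16 + 2/16 + 4/16 = 11/16 = 0.6875.
Kraft's inequality requires Σ ≤ 1; here Σ = 0.6875 ≤ 1, so such a prefix code exists.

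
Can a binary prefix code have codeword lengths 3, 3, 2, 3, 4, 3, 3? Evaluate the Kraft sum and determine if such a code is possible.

0.9375; yes

With common denominator 2^4 = 16: Σ 2^(−ℓᵢ) = 2/16 + 2/16 + 4/16 + 2/16 + 1/16 + 2/16 + 2/16 = 15/16 = 0.9375.
Kraft's inequality requires Σ ≤ 1; here Σ = 0.9375 ≤ 1, so such a prefix code exists.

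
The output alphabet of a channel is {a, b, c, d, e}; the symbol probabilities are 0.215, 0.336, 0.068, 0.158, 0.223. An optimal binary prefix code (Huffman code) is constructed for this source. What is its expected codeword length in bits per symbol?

Repeatedly combine the two least-probable nodes; the expected code length is the sum of the merged weights.
merge 17/250 + 79/500 → 113/500
merge 43/200 + 223/1000 → 219/500
merge 113/500 + 42/125 → 281/500
merge 219/500 + 281/500 → 1
L = 113/500 + 219/500 + 281/500 + 1 = 1113/500 = 2.226 bits/symbol.

2.226 bits/symbol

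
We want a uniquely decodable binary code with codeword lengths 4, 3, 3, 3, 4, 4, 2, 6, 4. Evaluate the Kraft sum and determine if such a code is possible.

With common denominator 2^6 = 64: Σ 2^(−ℓᵢ) = 4/64 + 8/64 + 8/64 + 8/64 + 4/64 + 4/64 + 16/64 + 1/64 + 4/64 = 57/64 = 0.890625.
Kraft's inequality requires Σ ≤ 1; here Σ = 0.890625 ≤ 1, so such a prefix code exists.

0.890625; yes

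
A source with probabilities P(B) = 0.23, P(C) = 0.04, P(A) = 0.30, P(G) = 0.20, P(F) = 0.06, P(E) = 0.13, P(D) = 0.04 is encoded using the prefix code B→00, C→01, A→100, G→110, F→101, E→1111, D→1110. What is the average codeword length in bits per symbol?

L̄ = Σ pᵢ·ℓᵢ = 0.23·2 + 0.04·2 + 0.30·3 + 0.20·3 + 0.06·3 + 0.13·4 + 0.04·4 = 2.9 bits/symbol.

2.9 bits/symbol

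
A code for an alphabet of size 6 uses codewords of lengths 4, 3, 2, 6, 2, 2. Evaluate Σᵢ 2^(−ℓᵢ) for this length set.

0.953125

With common denominator 2^6 = 64: Σ 2^(−ℓᵢ) = 4/64 + 8/64 + 16/64 + 1/64 + 16/64 + 16/64 = 61/64 = 0.953125.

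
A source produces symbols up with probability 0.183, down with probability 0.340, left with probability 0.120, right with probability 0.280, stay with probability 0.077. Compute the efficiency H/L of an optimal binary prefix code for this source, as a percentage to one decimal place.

Entropy H = −Σ p log₂ p ≈ 2.1436 bits.
Huffman merges: 77/1000+3/25→197/1000; 183/1000+197/1000→19/50; 7/25+17/50→31/50; 19/50+31/50→1. L = 2197/1000 ≈ 2.1970.
Efficiency = H/L = 2.1436/2.1970 = 97.6%.

97.6%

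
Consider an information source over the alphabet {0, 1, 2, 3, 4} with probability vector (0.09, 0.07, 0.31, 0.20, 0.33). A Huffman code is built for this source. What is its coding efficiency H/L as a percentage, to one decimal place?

97.1%

Entropy H = −Σ p log₂ p ≈ 2.0972 bits.
Huffman merges: 7/100+9/100→4/25; 4/25+1/5→9/25; 31/100+33/100→16/25; 9/25+16/25→1. L = 54/25 ≈ 2.1600.
Efficiency = H/L = 2.0972/2.1600 = 97.1%.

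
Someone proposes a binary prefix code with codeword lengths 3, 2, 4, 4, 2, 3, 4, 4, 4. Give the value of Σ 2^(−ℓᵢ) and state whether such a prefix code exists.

1.0625; no

With common denominator 2^4 = 16: Σ 2^(−ℓᵢ) = 2/16 + 4/16 + 1/16 + 1/16 + 4/16 + 2/16 + 1/16 + 1/16 + 1/16 = 17/16 = 1.0625.
Kraft's inequality requires Σ ≤ 1; here Σ = 1.0625 > 1, so no such prefix code exists.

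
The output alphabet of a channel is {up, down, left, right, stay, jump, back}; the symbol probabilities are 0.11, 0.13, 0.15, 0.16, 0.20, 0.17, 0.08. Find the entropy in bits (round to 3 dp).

H = −Σ pᵢ log₂ pᵢ.
−0.11·log₂(0.11) = 0.3503
−0.13·log₂(0.13) = 0.3826
−0.15·log₂(0.15) = 0.4105
−0.16·log₂(0.16) = 0.4230
−0.20·log₂(0.20) = 0.4644
−0.17·log₂(0.17) = 0.4346
−0.08·log₂(0.08) = 0.2915
Sum ≈ 2.7570 → 2.757 bits.

2.757 bits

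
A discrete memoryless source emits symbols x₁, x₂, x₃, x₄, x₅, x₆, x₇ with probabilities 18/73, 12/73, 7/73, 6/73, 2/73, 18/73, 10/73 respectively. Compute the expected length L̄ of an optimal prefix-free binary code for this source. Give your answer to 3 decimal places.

2.616 bits/symbol

Repeatedly combine the two least-probable nodes; the expected code length is the sum of the merged weights.
merge 2/73 + 6/73 → 8/73
merge 7/73 + 8/73 → 15/73
merge 10/73 + 12/73 → 22/73
merge 15/73 + 18/73 → 33/73
merge 18/73 + 22/73 → 40/73
merge 33/73 + 40/73 → 1
L = 8/73 + 15/73 + 22/73 + 33/73 + 40/73 + 1 = 191/73 ≈ 2.616 bits/symbol.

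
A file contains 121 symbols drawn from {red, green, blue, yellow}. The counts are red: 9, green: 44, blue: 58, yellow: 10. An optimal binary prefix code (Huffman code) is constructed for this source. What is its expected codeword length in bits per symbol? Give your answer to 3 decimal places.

Probabilities are the counts divided by 121.
Repeatedly combine the two least-probable nodes; the expected code length is the sum of the merged weights.
merge 9/121 + 10/121 → 19/121
merge 19/121 + 4/11 → 63/121
merge 58/121 + 63/121 → 1
L = 19/121 + 63/121 + 1 = 203/121 ≈ 1.678 bits/symbol.

1.678 bits/symbol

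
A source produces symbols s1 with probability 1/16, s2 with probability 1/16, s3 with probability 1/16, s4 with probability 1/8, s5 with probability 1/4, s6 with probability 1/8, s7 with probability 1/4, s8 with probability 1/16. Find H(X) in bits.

2.75 bits

Each probability is a power of 1/2, so log₂(1/p) is an integer.
H = Σ p·log₂(1/p) = 1/16·4 + 1/16·4 + 1/16·4 + 1/8·3 + 1/4·2 + 1/8·3 + 1/4·2 + 1/16·4 = 2.75 bits.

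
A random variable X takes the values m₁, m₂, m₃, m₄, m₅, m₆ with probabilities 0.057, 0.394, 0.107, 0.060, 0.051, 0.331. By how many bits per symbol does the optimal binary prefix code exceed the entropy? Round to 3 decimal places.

Entropy H = −Σ p log₂ p ≈ 2.1005 bits.
Huffman merges: 51/1000+57/1000→27/250; 3/50+107/1000→167/1000; 27/250+167/1000→11/40; 11/40+331/1000→303/500; 197/500+303/500→1. L = 539/250 ≈ 2.1560.
L − H = 2.1560 − 2.1005 = 0.056 bits.

0.056 bits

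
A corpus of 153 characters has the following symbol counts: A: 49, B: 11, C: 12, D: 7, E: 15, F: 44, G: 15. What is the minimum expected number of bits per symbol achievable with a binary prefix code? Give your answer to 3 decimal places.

Probabilities are the counts divided by 153.
Repeatedly combine the two least-probable nodes; the expected code length is the sum of the merged weights.
merge 7/153 + 11/153 → 2/17
merge 4/51 + 5/51 → 3/17
merge 5/51 + 2/17 → 11/51
merge 3/17 + 11/51 → 20/51
merge 44/153 + 49/153 → 31/51
merge 20/51 + 31/51 → 1
L = 2/17 + 3/17 + 11/51 + 20/51 + 31/51 + 1 = 128/51 ≈ 2.510 bits/symbol.

2.510 bits/symbol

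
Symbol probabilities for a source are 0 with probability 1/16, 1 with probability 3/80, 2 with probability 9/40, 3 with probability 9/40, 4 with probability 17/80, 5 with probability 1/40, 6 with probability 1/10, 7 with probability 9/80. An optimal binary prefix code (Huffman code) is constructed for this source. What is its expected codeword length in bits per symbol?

Repeatedly combine the two least-probable nodes; the expected code length is the sum of the merged weights.
merge 1/40 + 3/80 → 1/16
merge 1/16 + 1/16 → 1/8
merge 1/10 + 9/80 → 17/80
merge 1/8 + 17/80 → 27/80
merge 17/80 + 9/40 → 7/16
merge 9/40 + 27/80 → 9/16
merge 7/16 + 9/16 → 1
L = 1/16 + 1/8 + 17/80 + 27/80 + 7/16 + 9/16 + 1 = 219/80 = 2.7375 bits/symbol.

2.7375 bits/symbol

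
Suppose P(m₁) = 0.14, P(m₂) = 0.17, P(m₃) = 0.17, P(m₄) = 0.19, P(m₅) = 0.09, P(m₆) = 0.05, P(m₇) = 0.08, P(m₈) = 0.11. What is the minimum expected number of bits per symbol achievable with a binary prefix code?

Repeatedly combine the two least-probable nodes; the expected code length is the sum of the merged weights.
merge 1/20 + 2/25 → 13/100
merge 9/100 + 11/100 → 1/5
merge 13/100 + 7/50 → 27/100
merge 17/100 + 17/100 → 17/50
merge 19/100 + 1/5 → 39/100
merge 27/100 + 17/50 → 61/100
merge 39/100 + 61/100 → 1
L = 13/100 + 1/5 + 27/100 + 17/50 + 39/100 + 61/100 + 1 = 147/50 = 2.94 bits/symbol.

2.94 bits/symbol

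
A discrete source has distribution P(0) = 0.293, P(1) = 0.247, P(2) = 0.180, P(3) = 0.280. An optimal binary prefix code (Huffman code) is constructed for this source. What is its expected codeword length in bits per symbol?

Repeatedly combine the two least-probable nodes; the expected code length is the sum of the merged weights.
merge 9/50 + 247/1000 → 427/1000
merge 7/25 + 293/1000 → 573/1000
merge 427/1000 + 573/1000 → 1
L = 427/1000 + 573/1000 + 1 = 2 bits/symbol.

2 bits/symbol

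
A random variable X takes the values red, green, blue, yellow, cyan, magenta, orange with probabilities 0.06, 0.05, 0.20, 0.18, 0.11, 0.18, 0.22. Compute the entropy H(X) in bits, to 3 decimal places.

2.645 bits

H = −Σ pᵢ log₂ pᵢ.
−0.06·log₂(0.06) = 0.2435
−0.05·log₂(0.05) = 0.2161
−0.20·log₂(0.20) = 0.4644
−0.18·log₂(0.18) = 0.4453
−0.11·log₂(0.11) = 0.3503
−0.18·log₂(0.18) = 0.4453
−0.22·log₂(0.22) = 0.4806
Sum ≈ 2.6455 → 2.645 bits.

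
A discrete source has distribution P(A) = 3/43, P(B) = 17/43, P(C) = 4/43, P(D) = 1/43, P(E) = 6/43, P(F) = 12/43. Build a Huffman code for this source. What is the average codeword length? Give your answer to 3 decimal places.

2.209 bits/symbol

Repeatedly combine the two least-probable nodes; the expected code length is the sum of the merged weights.
merge 1/43 + 3/43 → 4/43
merge 4/43 + 4/43 → 8/43
merge 6/43 + 8/43 → 14/43
merge 12/43 + 14/43 → 26/43
merge 17/43 + 26/43 → 1
L = 4/43 + 8/43 + 14/43 + 26/43 + 1 = 95/43 ≈ 2.209 bits/symbol.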